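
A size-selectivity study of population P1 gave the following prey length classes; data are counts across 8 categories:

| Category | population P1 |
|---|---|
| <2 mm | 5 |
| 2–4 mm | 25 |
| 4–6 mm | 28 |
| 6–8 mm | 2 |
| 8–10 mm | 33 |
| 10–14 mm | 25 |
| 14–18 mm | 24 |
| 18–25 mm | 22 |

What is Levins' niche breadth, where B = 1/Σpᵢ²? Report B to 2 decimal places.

Proportions for population P1 (n=164): 5/164=0.0305, 25/164=0.1524, 28/164=0.1707, 2/164=0.0122, 33/164=0.2012, 25/164=0.1524, 24/164=0.1463, 22/164=0.1341
Σpᵢ² = 0.0305² + 0.1524² + 0.1707² + 0.0122² + 0.2012² + 0.1524² + 0.1463² + 0.1341² = 0.000930 + 0.023226 + 0.029138 + 0.000149 + 0.040481 + 0.023226 + 0.021404 + 0.017983 = 0.156537
B = 1 / 0.156537 = 6.3883

6.39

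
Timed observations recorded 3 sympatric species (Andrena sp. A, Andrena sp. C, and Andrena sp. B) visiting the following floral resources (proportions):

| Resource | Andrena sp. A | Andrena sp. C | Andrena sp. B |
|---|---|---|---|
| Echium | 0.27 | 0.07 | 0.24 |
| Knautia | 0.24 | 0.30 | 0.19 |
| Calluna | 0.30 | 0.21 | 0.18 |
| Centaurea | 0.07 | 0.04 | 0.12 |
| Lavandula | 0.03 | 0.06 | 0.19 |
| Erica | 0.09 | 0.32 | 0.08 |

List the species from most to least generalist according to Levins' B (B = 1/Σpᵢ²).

Σp_Aᵢ² = 0.27² + 0.24² + 0.30² + 0.07² + 0.03² + 0.09² = 0.0729 + 0.0576 + 0.0900 + 0.0049 + 0.0009 + 0.0081 = 0.2344
B_A = 1 / 0.2344 = 4.2662
Σp_Cᵢ² = 0.07² + 0.30² + 0.21² + 0.04² + 0.06² + 0.32² = 0.0049 + 0.0900 + 0.0441 + 0.0016 + 0.0036 + 0.1024 = 0.2466
B_C = 1 / 0.2466 = 4.0552
Σp_Bᵢ² = 0.24² + 0.19² + 0.18² + 0.12² + 0.19² + 0.08² = 0.0576 + 0.0361 + 0.0324 + 0.0144 + 0.0361 + 0.0064 = 0.1830
B_B = 1 / 0.1830 = 5.4645
Ranking by B (broadest → narrowest): Andrena sp. B (5.46) > Andrena sp. A (4.27) > Andrena sp. C (4.06)

Andrena sp. B > Andrena sp. A > Andrena sp. C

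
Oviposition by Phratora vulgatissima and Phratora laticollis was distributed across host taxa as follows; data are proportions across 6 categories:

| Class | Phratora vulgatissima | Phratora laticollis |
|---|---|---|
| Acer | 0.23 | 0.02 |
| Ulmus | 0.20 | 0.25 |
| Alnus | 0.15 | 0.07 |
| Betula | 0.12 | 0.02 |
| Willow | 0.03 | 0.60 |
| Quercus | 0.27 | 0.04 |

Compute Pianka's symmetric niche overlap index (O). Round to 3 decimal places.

Σ p₁ᵢp₂ᵢ = 0.0046 + 0.0500 + 0.0105 + 0.0024 + 0.0180 + 0.0108 = 0.0963
Σp_1ᵢ² = 0.23² + 0.20² + 0.15² + 0.12² + 0.03² + 0.27² = 0.0529 + 0.0400 + 0.0225 + 0.0144 + 0.0009 + 0.0729 = 0.2036
Σp_2ᵢ² = 0.02² + 0.25² + 0.07² + 0.02² + 0.60² + 0.04² = 0.0004 + 0.0625 + 0.0049 + 0.0004 + 0.3600 + 0.0016 = 0.4298
O = 0.0963 / √(0.2036 × 0.4298) = 0.0963 / 0.295816 = 0.32554

0.326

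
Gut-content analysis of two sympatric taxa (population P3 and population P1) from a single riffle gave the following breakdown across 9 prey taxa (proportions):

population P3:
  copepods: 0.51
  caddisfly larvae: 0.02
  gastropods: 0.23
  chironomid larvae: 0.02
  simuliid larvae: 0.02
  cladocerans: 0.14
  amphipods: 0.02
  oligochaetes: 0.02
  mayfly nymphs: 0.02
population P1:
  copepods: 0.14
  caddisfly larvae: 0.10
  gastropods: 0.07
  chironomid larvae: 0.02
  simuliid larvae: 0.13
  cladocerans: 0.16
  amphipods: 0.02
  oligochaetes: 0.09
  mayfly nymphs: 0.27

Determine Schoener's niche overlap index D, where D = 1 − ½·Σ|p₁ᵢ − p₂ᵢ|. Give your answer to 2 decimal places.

0.47

Σ|p₁ᵢ − p₂ᵢ| = 0.37 + 0.08 + 0.16 + 0.00 + 0.11 + 0.02 + 0.00 + 0.07 + 0.25 = 1.06
D = 1 − ½ × 1.06 = 1 − 0.530 = 0.4700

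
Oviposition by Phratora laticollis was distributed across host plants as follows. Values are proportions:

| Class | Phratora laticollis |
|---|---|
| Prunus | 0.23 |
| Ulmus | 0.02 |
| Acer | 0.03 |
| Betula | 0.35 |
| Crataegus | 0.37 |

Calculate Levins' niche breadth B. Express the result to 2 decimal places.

3.19

Σpᵢ² = 0.23² + 0.02² + 0.03² + 0.35² + 0.37² = 0.0529 + 0.0004 + 0.0009 + 0.1225 + 0.1369 = 0.3136
B = 1 / 0.3136 = 3.1888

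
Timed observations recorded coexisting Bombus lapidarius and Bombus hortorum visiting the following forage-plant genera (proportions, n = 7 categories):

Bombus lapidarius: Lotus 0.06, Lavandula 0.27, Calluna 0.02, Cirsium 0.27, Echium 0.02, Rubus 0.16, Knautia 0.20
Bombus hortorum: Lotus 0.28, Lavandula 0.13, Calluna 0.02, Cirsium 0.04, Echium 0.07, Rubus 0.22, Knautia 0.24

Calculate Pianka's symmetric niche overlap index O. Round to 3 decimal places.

0.697

Σ p₁ᵢp₂ᵢ = 0.0168 + 0.0351 + 0.0004 + 0.0108 + 0.0014 + 0.0352 + 0.0480 = 0.1477
Σp_1ᵢ² = 0.06² + 0.27² + 0.02² + 0.27² + 0.02² + 0.16² + 0.20² = 0.0036 + 0.0729 + 0.0004 + 0.0729 + 0.0004 + 0.0256 + 0.0400 = 0.2158
Σp_2ᵢ² = 0.28² + 0.13² + 0.02² + 0.04² + 0.07² + 0.22² + 0.24² = 0.0784 + 0.0169 + 0.0004 + 0.0016 + 0.0049 + 0.0484 + 0.0576 = 0.2082
O = 0.1477 / √(0.2158 × 0.2082) = 0.1477 / 0.211966 = 0.69681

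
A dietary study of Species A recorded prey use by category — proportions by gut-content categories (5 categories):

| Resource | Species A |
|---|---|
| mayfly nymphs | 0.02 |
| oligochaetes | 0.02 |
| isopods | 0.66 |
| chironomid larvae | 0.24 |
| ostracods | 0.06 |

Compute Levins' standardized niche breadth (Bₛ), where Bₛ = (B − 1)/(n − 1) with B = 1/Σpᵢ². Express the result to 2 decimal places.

0.25

Σpᵢ² = 0.02² + 0.02² + 0.66² + 0.24² + 0.06² = 0.0004 + 0.0004 + 0.4356 + 0.0576 + 0.0036 = 0.4976
B = 1 / 0.4976 = 2.0096
Bₛ = (B − 1)/(n − 1) = (2.0096 − 1)/(5 − 1) = 1.0096/4 = 0.2524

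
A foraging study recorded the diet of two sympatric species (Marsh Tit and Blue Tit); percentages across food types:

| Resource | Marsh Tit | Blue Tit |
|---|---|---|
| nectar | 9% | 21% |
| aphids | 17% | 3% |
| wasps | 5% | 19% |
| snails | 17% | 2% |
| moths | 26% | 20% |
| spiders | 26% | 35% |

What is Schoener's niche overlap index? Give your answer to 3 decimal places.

Convert percentages to proportions (divide by 100).
Σ|p₁ᵢ − p₂ᵢ| = 0.12 + 0.14 + 0.14 + 0.15 + 0.06 + 0.09 = 0.70
D = 1 − ½ × 0.70 = 1 − 0.350 = 0.65000

0.650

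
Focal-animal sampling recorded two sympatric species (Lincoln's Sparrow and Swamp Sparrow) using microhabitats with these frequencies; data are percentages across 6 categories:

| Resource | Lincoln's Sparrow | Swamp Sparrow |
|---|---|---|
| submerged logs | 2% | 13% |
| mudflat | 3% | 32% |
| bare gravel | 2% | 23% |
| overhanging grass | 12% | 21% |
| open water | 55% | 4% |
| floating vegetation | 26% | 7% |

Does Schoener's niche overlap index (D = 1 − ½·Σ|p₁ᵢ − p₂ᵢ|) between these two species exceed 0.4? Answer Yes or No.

No

Convert percentages to proportions (divide by 100).
Σ|p₁ᵢ − p₂ᵢ| = 0.11 + 0.29 + 0.21 + 0.09 + 0.51 + 0.19 = 1.40
D = 1 − ½ × 1.40 = 1 − 0.700 = 0.3000
D = 0.3000 < 0.4 → No.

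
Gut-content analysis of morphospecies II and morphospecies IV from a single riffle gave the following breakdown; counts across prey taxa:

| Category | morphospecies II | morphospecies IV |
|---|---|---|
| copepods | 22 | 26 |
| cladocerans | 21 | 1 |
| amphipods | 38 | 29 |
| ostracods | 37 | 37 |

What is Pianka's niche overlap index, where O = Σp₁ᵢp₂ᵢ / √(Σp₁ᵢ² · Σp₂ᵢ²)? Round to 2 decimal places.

0.93

Proportions for morphospecies II (n=118): 22/118=0.1864, 21/118=0.1780, 38/118=0.3220, 37/118=0.3136
Proportions for morphospecies IV (n=93): 26/93=0.2796, 1/93=0.0108, 29/93=0.3118, 37/93=0.3978
Σ p₁ᵢp₂ᵢ = 0.052117 + 0.001922 + 0.100400 + 0.124750 = 0.279189
Σp_1ᵢ² = 0.1864² + 0.1780² + 0.3220² + 0.3136² = 0.034745 + 0.031684 + 0.103684 + 0.098345 = 0.268458
Σp_2ᵢ² = 0.2796² + 0.0108² + 0.3118² + 0.3978² = 0.078176 + 0.000117 + 0.097219 + 0.158245 = 0.333757
O = 0.279189 / √(0.268458 × 0.333757) = 0.279189 / 0.2993322 = 0.9327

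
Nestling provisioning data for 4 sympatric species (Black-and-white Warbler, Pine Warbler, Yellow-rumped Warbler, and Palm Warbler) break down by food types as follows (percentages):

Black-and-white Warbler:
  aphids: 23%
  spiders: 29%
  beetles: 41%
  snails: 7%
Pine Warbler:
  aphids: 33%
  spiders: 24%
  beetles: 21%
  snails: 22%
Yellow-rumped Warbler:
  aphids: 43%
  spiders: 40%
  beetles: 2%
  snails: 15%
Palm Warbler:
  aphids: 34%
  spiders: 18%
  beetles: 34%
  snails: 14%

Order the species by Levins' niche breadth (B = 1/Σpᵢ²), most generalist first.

Convert percentages to proportions (divide by 100).
Σp_Blacᵢ² = 0.23² + 0.29² + 0.41² + 0.07² = 0.0529 + 0.0841 + 0.1681 + 0.0049 = 0.3100
B_Blac = 1 / 0.3100 = 3.2258
Σp_Pineᵢ² = 0.33² + 0.24² + 0.21² + 0.22² = 0.1089 + 0.0576 + 0.0441 + 0.0484 = 0.2590
B_Pine = 1 / 0.2590 = 3.8610
Σp_Yellᵢ² = 0.43² + 0.40² + 0.02² + 0.15² = 0.1849 + 0.1600 + 0.0004 + 0.0225 = 0.3678
B_Yell = 1 / 0.3678 = 2.7189
Σp_Palmᵢ² = 0.34² + 0.18² + 0.34² + 0.14² = 0.1156 + 0.0324 + 0.1156 + 0.0196 = 0.2832
B_Palm = 1 / 0.2832 = 3.5311
Ranking by B (broadest → narrowest): Pine Warbler (3.86) > Palm Warbler (3.53) > Black-and-white Warbler (3.23) > Yellow-rumped Warbler (2.72)

Pine Warbler > Palm Warbler > Black-and-white Warbler > Yellow-rumped Warbler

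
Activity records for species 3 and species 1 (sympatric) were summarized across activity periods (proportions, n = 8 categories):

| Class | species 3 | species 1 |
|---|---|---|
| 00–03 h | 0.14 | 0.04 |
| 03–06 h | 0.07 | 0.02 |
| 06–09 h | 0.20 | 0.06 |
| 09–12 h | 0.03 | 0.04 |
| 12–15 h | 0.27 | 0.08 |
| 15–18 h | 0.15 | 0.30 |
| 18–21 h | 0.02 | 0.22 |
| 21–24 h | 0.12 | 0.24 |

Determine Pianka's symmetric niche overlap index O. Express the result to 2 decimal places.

Σ p₁ᵢp₂ᵢ = 0.0056 + 0.0014 + 0.0120 + 0.0012 + 0.0216 + 0.0450 + 0.0044 + 0.0288 = 0.1200
Σp_1ᵢ² = 0.14² + 0.07² + 0.20² + 0.03² + 0.27² + 0.15² + 0.02² + 0.12² = 0.0196 + 0.0049 + 0.0400 + 0.0009 + 0.0729 + 0.0225 + 0.0004 + 0.0144 = 0.1756
Σp_2ᵢ² = 0.04² + 0.02² + 0.06² + 0.04² + 0.08² + 0.30² + 0.22² + 0.24² = 0.0016 + 0.0004 + 0.0036 + 0.0016 + 0.0064 + 0.0900 + 0.0484 + 0.0576 = 0.2096
O = 0.1200 / √(0.1756 × 0.2096) = 0.1200 / 0.19185 = 0.6255

0.63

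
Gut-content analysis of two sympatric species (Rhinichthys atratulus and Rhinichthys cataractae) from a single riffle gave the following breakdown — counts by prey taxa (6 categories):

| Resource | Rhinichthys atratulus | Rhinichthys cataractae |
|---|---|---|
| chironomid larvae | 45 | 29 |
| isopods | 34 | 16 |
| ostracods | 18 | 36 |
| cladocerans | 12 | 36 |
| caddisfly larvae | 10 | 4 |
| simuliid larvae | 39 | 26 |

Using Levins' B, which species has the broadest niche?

Rhinichthys cataractae

Proportions for Rhinichthys atratulus (n=158): 45/158=0.2848, 34/158=0.2152, 18/158=0.1139, 12/158=0.0759, 10/158=0.0633, 39/158=0.2468
Proportions for Rhinichthys cataractae (n=147): 29/147=0.1973, 16/147=0.1088, 36/147=0.2449, 36/147=0.2449, 4/147=0.0272, 26/147=0.1769
Σp_atraᵢ² = 0.2848² + 0.2152² + 0.1139² + 0.0759² + 0.0633² + 0.2468² = 0.081111 + 0.046311 + 0.012973 + 0.005761 + 0.004007 + 0.060910 = 0.211073
B_atra = 1 / 0.211073 = 4.7377
Σp_cataᵢ² = 0.1973² + 0.1088² + 0.2449² + 0.2449² + 0.0272² + 0.1769² = 0.038927 + 0.011837 + 0.059976 + 0.059976 + 0.000740 + 0.031294 = 0.202750
B_cata = 1 / 0.202750 = 4.9322
Highest B → broadest niche (most generalist): Rhinichthys cataractae (B = 4.93).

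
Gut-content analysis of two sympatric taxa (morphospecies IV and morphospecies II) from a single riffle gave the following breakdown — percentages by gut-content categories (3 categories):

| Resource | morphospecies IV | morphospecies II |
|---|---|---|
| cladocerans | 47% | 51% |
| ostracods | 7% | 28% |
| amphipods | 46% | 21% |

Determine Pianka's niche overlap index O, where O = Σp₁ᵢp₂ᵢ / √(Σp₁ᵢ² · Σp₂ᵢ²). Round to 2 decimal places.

0.87

Convert percentages to proportions (divide by 100).
Σ p₁ᵢp₂ᵢ = 0.2397 + 0.0196 + 0.0966 = 0.3559
Σp_1ᵢ² = 0.47² + 0.07² + 0.46² = 0.2209 + 0.0049 + 0.2116 = 0.4374
Σp_2ᵢ² = 0.51² + 0.28² + 0.21² = 0.2601 + 0.0784 + 0.0441 = 0.3826
O = 0.3559 / √(0.4374 × 0.3826) = 0.3559 / 0.40908 = 0.8700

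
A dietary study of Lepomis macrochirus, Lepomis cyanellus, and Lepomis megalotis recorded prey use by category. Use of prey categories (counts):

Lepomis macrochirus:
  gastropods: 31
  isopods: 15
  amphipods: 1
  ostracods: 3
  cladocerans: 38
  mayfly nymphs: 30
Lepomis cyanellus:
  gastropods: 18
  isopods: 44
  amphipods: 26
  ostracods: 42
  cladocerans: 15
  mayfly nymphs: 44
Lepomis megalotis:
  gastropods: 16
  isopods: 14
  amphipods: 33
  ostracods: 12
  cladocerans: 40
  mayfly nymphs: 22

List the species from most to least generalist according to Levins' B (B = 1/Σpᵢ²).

Lepomis cyanellus > Lepomis megalotis > Lepomis macrochirus

Proportions for Lepomis macrochirus (n=118): 31/118=0.2627, 15/118=0.1271, 1/118=0.0085, 3/118=0.0254, 38/118=0.3220, 30/118=0.2542
Proportions for Lepomis cyanellus (n=189): 18/189=0.0952, 44/189=0.2328, 26/189=0.1376, 42/189=0.2222, 15/189=0.0794, 44/189=0.2328
Proportions for Lepomis megalotis (n=137): 16/137=0.1168, 14/137=0.1022, 33/137=0.2409, 12/137=0.0876, 40/137=0.2920, 22/137=0.1606
Σp_macrᵢ² = 0.2627² + 0.1271² + 0.0085² + 0.0254² + 0.3220² + 0.2542² = 0.069011 + 0.016154 + 0.000072 + 0.000645 + 0.103684 + 0.064618 = 0.254184
B_macr = 1 / 0.254184 = 3.9342
Σp_cyanᵢ² = 0.0952² + 0.2328² + 0.1376² + 0.2222² + 0.0794² + 0.2328² = 0.009063 + 0.054196 + 0.018934 + 0.049373 + 0.006304 + 0.054196 = 0.192066
B_cyan = 1 / 0.192066 = 5.2065
Σp_megaᵢ² = 0.1168² + 0.1022² + 0.2409² + 0.0876² + 0.2920² + 0.1606² = 0.013642 + 0.010445 + 0.058033 + 0.007674 + 0.085264 + 0.025792 = 0.200850
B_mega = 1 / 0.200850 = 4.9788
Ranking by B (broadest → narrowest): Lepomis cyanellus (5.21) > Lepomis megalotis (4.98) > Lepomis macrochirus (3.93)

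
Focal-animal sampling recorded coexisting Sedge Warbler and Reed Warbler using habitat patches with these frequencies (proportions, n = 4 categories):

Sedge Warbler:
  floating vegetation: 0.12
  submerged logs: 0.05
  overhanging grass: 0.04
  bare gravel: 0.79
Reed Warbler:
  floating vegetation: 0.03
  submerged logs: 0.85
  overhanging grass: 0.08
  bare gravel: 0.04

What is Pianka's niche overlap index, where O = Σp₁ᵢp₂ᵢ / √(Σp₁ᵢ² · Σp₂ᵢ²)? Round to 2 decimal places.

0.12

Σ p₁ᵢp₂ᵢ = 0.0036 + 0.0425 + 0.0032 + 0.0316 = 0.0809
Σp_1ᵢ² = 0.12² + 0.05² + 0.04² + 0.79² = 0.0144 + 0.0025 + 0.0016 + 0.6241 = 0.6426
Σp_2ᵢ² = 0.03² + 0.85² + 0.08² + 0.04² = 0.0009 + 0.7225 + 0.0064 + 0.0016 = 0.7314
O = 0.0809 / √(0.6426 × 0.7314) = 0.0809 / 0.68556 = 0.1180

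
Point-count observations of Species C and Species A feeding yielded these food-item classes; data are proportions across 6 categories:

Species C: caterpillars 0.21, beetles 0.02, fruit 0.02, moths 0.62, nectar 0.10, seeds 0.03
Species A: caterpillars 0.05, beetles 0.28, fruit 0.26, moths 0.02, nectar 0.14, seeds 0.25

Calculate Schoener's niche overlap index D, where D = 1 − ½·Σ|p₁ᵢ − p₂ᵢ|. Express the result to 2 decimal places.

0.24

Σ|p₁ᵢ − p₂ᵢ| = 0.16 + 0.26 + 0.24 + 0.60 + 0.04 + 0.22 = 1.52
D = 1 − ½ × 1.52 = 1 − 0.760 = 0.2400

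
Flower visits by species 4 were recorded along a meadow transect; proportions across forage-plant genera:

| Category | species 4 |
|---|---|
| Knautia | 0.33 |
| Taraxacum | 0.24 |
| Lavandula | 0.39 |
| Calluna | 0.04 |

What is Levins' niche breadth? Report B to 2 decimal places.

Σpᵢ² = 0.33² + 0.24² + 0.39² + 0.04² = 0.1089 + 0.0576 + 0.1521 + 0.0016 = 0.3202
B = 1 / 0.3202 = 3.1230

3.12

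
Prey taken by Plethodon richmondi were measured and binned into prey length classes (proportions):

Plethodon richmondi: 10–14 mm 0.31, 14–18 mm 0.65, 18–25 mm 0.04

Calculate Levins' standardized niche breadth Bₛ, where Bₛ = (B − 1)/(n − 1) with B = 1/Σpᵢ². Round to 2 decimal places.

0.46

Σpᵢ² = 0.31² + 0.65² + 0.04² = 0.0961 + 0.4225 + 0.0016 = 0.5202
B = 1 / 0.5202 = 1.9223
Bₛ = (B − 1)/(n − 1) = (1.9223 − 1)/(3 − 1) = 0.9223/2 = 0.4612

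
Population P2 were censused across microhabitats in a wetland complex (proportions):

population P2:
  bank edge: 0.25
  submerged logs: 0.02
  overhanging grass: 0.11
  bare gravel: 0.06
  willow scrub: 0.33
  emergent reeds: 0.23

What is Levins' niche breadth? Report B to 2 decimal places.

4.16

Σpᵢ² = 0.25² + 0.02² + 0.11² + 0.06² + 0.33² + 0.23² = 0.0625 + 0.0004 + 0.0121 + 0.0036 + 0.1089 + 0.0529 = 0.2404
B = 1 / 0.2404 = 4.1597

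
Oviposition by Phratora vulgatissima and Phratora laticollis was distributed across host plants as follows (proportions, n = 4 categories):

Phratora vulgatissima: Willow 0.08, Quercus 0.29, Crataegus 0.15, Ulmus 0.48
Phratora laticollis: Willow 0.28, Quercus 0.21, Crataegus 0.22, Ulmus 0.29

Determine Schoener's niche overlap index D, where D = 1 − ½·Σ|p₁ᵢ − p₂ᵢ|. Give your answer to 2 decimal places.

0.73

Σ|p₁ᵢ − p₂ᵢ| = 0.20 + 0.08 + 0.07 + 0.19 = 0.54
D = 1 − ½ × 0.54 = 1 − 0.270 = 0.7300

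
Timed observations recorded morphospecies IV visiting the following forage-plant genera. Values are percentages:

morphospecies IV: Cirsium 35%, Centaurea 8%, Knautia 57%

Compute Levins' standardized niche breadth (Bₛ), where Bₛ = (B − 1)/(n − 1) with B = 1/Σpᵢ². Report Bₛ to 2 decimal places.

0.60

Convert percentages to proportions (divide by 100).
Σpᵢ² = 0.35² + 0.08² + 0.57² = 0.1225 + 0.0064 + 0.3249 = 0.4538
B = 1 / 0.4538 = 2.2036
Bₛ = (B − 1)/(n − 1) = (2.2036 − 1)/(3 − 1) = 1.2036/2 = 0.6018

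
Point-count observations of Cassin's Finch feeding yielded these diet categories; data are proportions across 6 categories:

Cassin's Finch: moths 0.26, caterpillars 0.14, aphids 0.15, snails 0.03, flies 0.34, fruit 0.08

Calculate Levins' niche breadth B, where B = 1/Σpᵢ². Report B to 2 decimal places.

Σpᵢ² = 0.26² + 0.14² + 0.15² + 0.03² + 0.34² + 0.08² = 0.0676 + 0.0196 + 0.0225 + 0.0009 + 0.1156 + 0.0064 = 0.2326
B = 1 / 0.2326 = 4.2992

4.30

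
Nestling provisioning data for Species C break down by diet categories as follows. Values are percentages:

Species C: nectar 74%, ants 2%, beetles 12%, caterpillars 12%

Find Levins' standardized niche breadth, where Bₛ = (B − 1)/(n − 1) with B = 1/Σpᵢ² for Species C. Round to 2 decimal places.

0.24

Convert percentages to proportions (divide by 100).
Σpᵢ² = 0.74² + 0.02² + 0.12² + 0.12² = 0.5476 + 0.0004 + 0.0144 + 0.0144 = 0.5768
B = 1 / 0.5768 = 1.7337
Bₛ = (B − 1)/(n − 1) = (1.7337 − 1)/(4 − 1) = 0.7337/3 = 0.2446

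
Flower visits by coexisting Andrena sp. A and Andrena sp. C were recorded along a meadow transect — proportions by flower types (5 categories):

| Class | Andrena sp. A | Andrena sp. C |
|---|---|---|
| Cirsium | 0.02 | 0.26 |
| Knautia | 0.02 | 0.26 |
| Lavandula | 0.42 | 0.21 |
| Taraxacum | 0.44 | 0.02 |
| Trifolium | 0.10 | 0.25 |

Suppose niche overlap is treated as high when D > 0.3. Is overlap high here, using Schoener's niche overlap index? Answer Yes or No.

Σ|p₁ᵢ − p₂ᵢ| = 0.24 + 0.24 + 0.21 + 0.42 + 0.15 = 1.26
D = 1 − ½ × 1.26 = 1 − 0.630 = 0.3700
D = 0.3700 > 0.3 → Yes.

Yes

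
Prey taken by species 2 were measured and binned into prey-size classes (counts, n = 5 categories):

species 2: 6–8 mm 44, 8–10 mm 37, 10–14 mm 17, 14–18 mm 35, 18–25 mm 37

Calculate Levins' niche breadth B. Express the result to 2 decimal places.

Proportions for species 2 (n=170): 44/170=0.2588, 37/170=0.2176, 17/170=0.1000, 35/170=0.2059, 37/170=0.2176
Σpᵢ² = 0.2588² + 0.2176² + 0.1000² + 0.2059² + 0.2176² = 0.066977 + 0.047350 + 0.010000 + 0.042395 + 0.047350 = 0.214072
B = 1 / 0.214072 = 4.6713

4.67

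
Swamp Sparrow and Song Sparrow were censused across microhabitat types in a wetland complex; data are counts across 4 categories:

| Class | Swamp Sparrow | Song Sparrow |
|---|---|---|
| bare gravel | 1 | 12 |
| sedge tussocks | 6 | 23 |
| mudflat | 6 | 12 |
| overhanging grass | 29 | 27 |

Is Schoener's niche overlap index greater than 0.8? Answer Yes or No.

Proportions for Swamp Sparrow (n=42): 1/42=0.0238, 6/42=0.1429, 6/42=0.1429, 29/42=0.6905
Proportions for Song Sparrow (n=74): 12/74=0.1622, 23/74=0.3108, 12/74=0.1622, 27/74=0.3649
Σ|p₁ᵢ − p₂ᵢ| = 0.1384 + 0.1679 + 0.0193 + 0.3256 = 0.6512
D = 1 − ½ × 0.6512 = 1 − 0.32560 = 0.67440
D = 0.67440 < 0.8 → No.

No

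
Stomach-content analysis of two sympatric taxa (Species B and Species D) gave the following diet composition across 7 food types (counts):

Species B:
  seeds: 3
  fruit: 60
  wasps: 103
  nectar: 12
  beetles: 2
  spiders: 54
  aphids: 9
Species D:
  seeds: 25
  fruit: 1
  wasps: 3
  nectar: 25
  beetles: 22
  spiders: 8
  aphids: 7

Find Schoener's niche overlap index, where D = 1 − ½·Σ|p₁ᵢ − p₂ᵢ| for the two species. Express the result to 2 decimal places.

Proportions for Species B (n=243): 3/243=0.0123, 60/243=0.2469, 103/243=0.4239, 12/243=0.0494, 2/243=0.0082, 54/243=0.2222, 9/243=0.0370
Proportions for Species D (n=91): 25/91=0.2747, 1/91=0.0110, 3/91=0.0330, 25/91=0.2747, 22/91=0.2418, 8/91=0.0879, 7/91=0.0769
Σ|p₁ᵢ − p₂ᵢ| = 0.2624 + 0.2359 + 0.3909 + 0.2253 + 0.2336 + 0.1343 + 0.0399 = 1.5223
D = 1 − ½ × 1.5223 = 1 − 0.76115 = 0.23885

0.24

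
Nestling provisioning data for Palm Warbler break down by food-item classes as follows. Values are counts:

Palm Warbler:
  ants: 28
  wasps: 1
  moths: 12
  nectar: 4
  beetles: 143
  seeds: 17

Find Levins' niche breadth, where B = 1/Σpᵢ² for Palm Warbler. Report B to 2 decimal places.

Proportions for Palm Warbler (n=205): 28/205=0.1366, 1/205=0.0049, 12/205=0.0585, 4/205=0.0195, 143/205=0.6976, 17/205=0.0829
Σpᵢ² = 0.1366² + 0.0049² + 0.0585² + 0.0195² + 0.6976² + 0.0829² = 0.018660 + 0.000024 + 0.003422 + 0.000380 + 0.486646 + 0.006872 = 0.516004
B = 1 / 0.516004 = 1.9380

1.94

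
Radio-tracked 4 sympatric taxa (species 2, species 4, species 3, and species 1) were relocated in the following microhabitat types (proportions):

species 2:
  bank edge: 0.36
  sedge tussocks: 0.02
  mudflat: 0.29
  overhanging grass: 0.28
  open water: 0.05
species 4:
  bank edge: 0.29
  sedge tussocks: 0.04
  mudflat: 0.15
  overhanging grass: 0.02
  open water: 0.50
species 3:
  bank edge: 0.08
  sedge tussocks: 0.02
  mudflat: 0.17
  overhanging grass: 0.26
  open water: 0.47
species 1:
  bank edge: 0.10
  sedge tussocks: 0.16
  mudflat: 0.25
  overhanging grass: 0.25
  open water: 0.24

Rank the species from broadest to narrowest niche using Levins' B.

species 1 > species 2 > species 3 > species 4

Σp_2ᵢ² = 0.36² + 0.02² + 0.29² + 0.28² + 0.05² = 0.1296 + 0.0004 + 0.0841 + 0.0784 + 0.0025 = 0.2950
B_2 = 1 / 0.2950 = 3.3898
Σp_4ᵢ² = 0.29² + 0.04² + 0.15² + 0.02² + 0.50² = 0.0841 + 0.0016 + 0.0225 + 0.0004 + 0.2500 = 0.3586
B_4 = 1 / 0.3586 = 2.7886
Σp_3ᵢ² = 0.08² + 0.02² + 0.17² + 0.26² + 0.47² = 0.0064 + 0.0004 + 0.0289 + 0.0676 + 0.2209 = 0.3242
B_3 = 1 / 0.3242 = 3.0845
Σp_1ᵢ² = 0.10² + 0.16² + 0.25² + 0.25² + 0.24² = 0.0100 + 0.0256 + 0.0625 + 0.0625 + 0.0576 = 0.2182
B_1 = 1 / 0.2182 = 4.5830
Ranking by B (broadest → narrowest): species 1 (4.58) > species 2 (3.39) > species 3 (3.08) > species 4 (2.79)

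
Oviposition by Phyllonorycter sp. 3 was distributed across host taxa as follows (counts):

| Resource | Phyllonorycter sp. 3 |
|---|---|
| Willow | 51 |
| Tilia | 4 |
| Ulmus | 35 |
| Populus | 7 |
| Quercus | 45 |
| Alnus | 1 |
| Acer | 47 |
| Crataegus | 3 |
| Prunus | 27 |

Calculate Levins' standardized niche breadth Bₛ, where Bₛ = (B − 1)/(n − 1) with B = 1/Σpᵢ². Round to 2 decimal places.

0.56

Proportions for Phyllonorycter sp. 3 (n=220): 51/220=0.2318, 4/220=0.0182, 35/220=0.1591, 7/220=0.0318, 45/220=0.2045, 1/220=0.0045, 47/220=0.2136, 3/220=0.0136, 27/220=0.1227
Σpᵢ² = 0.2318² + 0.0182² + 0.1591² + 0.0318² + 0.2045² + 0.0045² + 0.2136² + 0.0136² + 0.1227² = 0.053731 + 0.000331 + 0.025313 + 0.001011 + 0.041820 + 0.000020 + 0.045625 + 0.000185 + 0.015055 = 0.183091
B = 1 / 0.183091 = 5.4618
Bₛ = (B − 1)/(n − 1) = (5.4618 − 1)/(9 − 1) = 4.4618/8 = 0.5577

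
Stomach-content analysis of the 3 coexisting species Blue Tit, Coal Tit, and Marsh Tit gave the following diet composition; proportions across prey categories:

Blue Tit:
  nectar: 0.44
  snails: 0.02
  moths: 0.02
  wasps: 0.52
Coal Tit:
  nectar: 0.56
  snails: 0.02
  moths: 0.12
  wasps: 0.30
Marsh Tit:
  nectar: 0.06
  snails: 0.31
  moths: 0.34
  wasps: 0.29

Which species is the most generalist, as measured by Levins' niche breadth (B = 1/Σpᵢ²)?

Marsh Tit

Σp_Blueᵢ² = 0.44² + 0.02² + 0.02² + 0.52² = 0.1936 + 0.0004 + 0.0004 + 0.2704 = 0.4648
B_Blue = 1 / 0.4648 = 2.1515
Σp_Coalᵢ² = 0.56² + 0.02² + 0.12² + 0.30² = 0.3136 + 0.0004 + 0.0144 + 0.0900 = 0.4184
B_Coal = 1 / 0.4184 = 2.3901
Σp_Marsᵢ² = 0.06² + 0.31² + 0.34² + 0.29² = 0.0036 + 0.0961 + 0.1156 + 0.0841 = 0.2994
B_Mars = 1 / 0.2994 = 3.3400
Highest B → broadest niche (most generalist): Marsh Tit (B = 3.34).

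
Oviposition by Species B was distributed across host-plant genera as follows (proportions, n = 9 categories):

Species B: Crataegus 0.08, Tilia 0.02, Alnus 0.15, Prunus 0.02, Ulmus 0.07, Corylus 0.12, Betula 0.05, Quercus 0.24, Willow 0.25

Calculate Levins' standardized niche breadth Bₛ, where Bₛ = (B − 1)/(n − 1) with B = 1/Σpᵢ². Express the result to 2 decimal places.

0.60

Σpᵢ² = 0.08² + 0.02² + 0.15² + 0.02² + 0.07² + 0.12² + 0.05² + 0.24² + 0.25² = 0.0064 + 0.0004 + 0.0225 + 0.0004 + 0.0049 + 0.0144 + 0.0025 + 0.0576 + 0.0625 = 0.1716
B = 1 / 0.1716 = 5.8275
Bₛ = (B − 1)/(n − 1) = (5.8275 − 1)/(9 − 1) = 4.8275/8 = 0.6034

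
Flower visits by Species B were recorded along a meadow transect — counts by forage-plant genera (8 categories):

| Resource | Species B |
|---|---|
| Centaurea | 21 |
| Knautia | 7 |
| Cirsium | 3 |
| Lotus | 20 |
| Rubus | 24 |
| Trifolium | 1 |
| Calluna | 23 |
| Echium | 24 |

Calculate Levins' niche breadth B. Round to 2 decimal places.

5.86

Proportions for Species B (n=123): 21/123=0.1707, 7/123=0.0569, 3/123=0.0244, 20/123=0.1626, 24/123=0.1951, 1/123=0.0081, 23/123=0.1870, 24/123=0.1951
Σpᵢ² = 0.1707² + 0.0569² + 0.0244² + 0.1626² + 0.1951² + 0.0081² + 0.1870² + 0.1951² = 0.029138 + 0.003238 + 0.000595 + 0.026439 + 0.038064 + 0.000066 + 0.034969 + 0.038064 = 0.170573
B = 1 / 0.170573 = 5.8626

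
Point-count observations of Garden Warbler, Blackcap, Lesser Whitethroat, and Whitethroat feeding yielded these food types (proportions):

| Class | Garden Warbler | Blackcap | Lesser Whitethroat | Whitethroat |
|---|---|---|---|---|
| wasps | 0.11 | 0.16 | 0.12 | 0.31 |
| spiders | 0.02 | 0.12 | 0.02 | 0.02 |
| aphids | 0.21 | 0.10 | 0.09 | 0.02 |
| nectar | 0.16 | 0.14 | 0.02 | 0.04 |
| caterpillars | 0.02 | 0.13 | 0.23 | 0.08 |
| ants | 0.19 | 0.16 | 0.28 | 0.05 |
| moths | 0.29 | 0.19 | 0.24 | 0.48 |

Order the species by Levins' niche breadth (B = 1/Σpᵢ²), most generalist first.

Σp_Gardᵢ² = 0.11² + 0.02² + 0.21² + 0.16² + 0.02² + 0.19² + 0.29² = 0.0121 + 0.0004 + 0.0441 + 0.0256 + 0.0004 + 0.0361 + 0.0841 = 0.2028
B_Gard = 1 / 0.2028 = 4.9310
Σp_Blacᵢ² = 0.16² + 0.12² + 0.10² + 0.14² + 0.13² + 0.16² + 0.19² = 0.0256 + 0.0144 + 0.0100 + 0.0196 + 0.0169 + 0.0256 + 0.0361 = 0.1482
B_Blac = 1 / 0.1482 = 6.7476
Σp_Lessᵢ² = 0.12² + 0.02² + 0.09² + 0.02² + 0.23² + 0.28² + 0.24² = 0.0144 + 0.0004 + 0.0081 + 0.0004 + 0.0529 + 0.0784 + 0.0576 = 0.2122
B_Less = 1 / 0.2122 = 4.7125
Σp_Whitᵢ² = 0.31² + 0.02² + 0.02² + 0.04² + 0.08² + 0.05² + 0.48² = 0.0961 + 0.0004 + 0.0004 + 0.0016 + 0.0064 + 0.0025 + 0.2304 = 0.3378
B_Whit = 1 / 0.3378 = 2.9603
Ranking by B (broadest → narrowest): Blackcap (6.75) > Garden Warbler (4.93) > Lesser Whitethroat (4.71) > Whitethroat (2.96)

Blackcap > Garden Warbler > Lesser Whitethroat > Whitethroat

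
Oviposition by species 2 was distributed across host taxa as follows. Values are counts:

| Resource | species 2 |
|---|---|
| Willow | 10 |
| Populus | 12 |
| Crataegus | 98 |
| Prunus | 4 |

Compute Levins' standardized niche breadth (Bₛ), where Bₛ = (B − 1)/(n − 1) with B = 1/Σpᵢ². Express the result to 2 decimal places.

Proportions for species 2 (n=124): 10/124=0.0806, 12/124=0.0968, 98/124=0.7903, 4/124=0.0323
Σpᵢ² = 0.0806² + 0.0968² + 0.7903² + 0.0323² = 0.006496 + 0.009370 + 0.624574 + 0.001043 = 0.641483
B = 1 / 0.641483 = 1.5589
Bₛ = (B − 1)/(n − 1) = (1.5589 − 1)/(4 − 1) = 0.5589/3 = 0.1863

0.19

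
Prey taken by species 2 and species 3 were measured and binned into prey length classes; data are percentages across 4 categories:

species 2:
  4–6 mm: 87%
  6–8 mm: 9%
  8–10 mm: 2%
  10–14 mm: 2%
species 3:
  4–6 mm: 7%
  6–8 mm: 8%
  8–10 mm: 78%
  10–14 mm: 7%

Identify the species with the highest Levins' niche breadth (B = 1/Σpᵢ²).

species 3

Convert percentages to proportions (divide by 100).
Σp_2ᵢ² = 0.87² + 0.09² + 0.02² + 0.02² = 0.7569 + 0.0081 + 0.0004 + 0.0004 = 0.7658
B_2 = 1 / 0.7658 = 1.3058
Σp_3ᵢ² = 0.07² + 0.08² + 0.78² + 0.07² = 0.0049 + 0.0064 + 0.6084 + 0.0049 = 0.6246
B_3 = 1 / 0.6246 = 1.6010
Highest B → broadest niche (most generalist): species 3 (B = 1.60).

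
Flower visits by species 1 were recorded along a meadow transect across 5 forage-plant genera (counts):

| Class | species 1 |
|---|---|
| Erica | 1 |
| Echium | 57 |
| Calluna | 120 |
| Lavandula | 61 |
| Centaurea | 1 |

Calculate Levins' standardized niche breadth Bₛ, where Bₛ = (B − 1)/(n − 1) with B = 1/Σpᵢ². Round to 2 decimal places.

0.42

Proportions for species 1 (n=240): 1/240=0.0042, 57/240=0.2375, 120/240=0.5000, 61/240=0.2542, 1/240=0.0042
Σpᵢ² = 0.0042² + 0.2375² + 0.5000² + 0.2542² + 0.0042² = 0.000018 + 0.056406 + 0.250000 + 0.064618 + 0.000018 = 0.371060
B = 1 / 0.371060 = 2.6950
Bₛ = (B − 1)/(n − 1) = (2.6950 − 1)/(5 − 1) = 1.6950/4 = 0.4238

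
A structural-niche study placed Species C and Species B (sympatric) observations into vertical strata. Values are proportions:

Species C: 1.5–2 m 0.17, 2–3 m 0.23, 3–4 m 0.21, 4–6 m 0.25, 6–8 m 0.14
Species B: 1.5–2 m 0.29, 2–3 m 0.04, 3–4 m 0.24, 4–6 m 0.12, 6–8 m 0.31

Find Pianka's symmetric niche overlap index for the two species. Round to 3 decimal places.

0.793

Σ p₁ᵢp₂ᵢ = 0.0493 + 0.0092 + 0.0504 + 0.0300 + 0.0434 = 0.1823
Σp_1ᵢ² = 0.17² + 0.23² + 0.21² + 0.25² + 0.14² = 0.0289 + 0.0529 + 0.0441 + 0.0625 + 0.0196 = 0.2080
Σp_2ᵢ² = 0.29² + 0.04² + 0.24² + 0.12² + 0.31² = 0.0841 + 0.0016 + 0.0576 + 0.0144 + 0.0961 = 0.2538
O = 0.1823 / √(0.2080 × 0.2538) = 0.1823 / 0.229762 = 0.79343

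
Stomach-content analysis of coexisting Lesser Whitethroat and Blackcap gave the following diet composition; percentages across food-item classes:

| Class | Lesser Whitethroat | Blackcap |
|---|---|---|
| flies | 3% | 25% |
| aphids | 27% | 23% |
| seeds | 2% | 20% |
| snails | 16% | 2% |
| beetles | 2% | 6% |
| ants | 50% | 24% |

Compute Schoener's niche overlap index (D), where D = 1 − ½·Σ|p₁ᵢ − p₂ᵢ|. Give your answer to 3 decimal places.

0.560

Convert percentages to proportions (divide by 100).
Σ|p₁ᵢ − p₂ᵢ| = 0.22 + 0.04 + 0.18 + 0.14 + 0.04 + 0.26 = 0.88
D = 1 − ½ × 0.88 = 1 − 0.440 = 0.56000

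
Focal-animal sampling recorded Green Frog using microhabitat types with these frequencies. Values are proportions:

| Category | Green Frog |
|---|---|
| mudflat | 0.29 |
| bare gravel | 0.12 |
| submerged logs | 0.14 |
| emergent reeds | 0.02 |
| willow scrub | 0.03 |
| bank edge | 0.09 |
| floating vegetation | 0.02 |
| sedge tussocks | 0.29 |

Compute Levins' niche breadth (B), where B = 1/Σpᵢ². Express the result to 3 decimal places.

4.717

Σpᵢ² = 0.29² + 0.12² + 0.14² + 0.02² + 0.03² + 0.09² + 0.02² + 0.29² = 0.0841 + 0.0144 + 0.0196 + 0.0004 + 0.0009 + 0.0081 + 0.0004 + 0.0841 = 0.2120
B = 1 / 0.2120 = 4.71698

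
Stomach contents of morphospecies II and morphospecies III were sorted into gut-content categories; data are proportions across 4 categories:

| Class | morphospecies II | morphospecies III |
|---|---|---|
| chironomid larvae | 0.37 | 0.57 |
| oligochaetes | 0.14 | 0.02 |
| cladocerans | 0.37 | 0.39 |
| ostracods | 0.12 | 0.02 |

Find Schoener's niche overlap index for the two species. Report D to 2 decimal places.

Σ|p₁ᵢ − p₂ᵢ| = 0.20 + 0.12 + 0.02 + 0.10 = 0.44
D = 1 − ½ × 0.44 = 1 − 0.220 = 0.7800

0.78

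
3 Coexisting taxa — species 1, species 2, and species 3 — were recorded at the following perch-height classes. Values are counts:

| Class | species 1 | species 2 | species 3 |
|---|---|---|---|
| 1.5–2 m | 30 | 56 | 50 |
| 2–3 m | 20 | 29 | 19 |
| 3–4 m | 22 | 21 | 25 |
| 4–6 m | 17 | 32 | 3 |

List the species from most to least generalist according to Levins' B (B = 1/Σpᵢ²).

species 1 > species 2 > species 3

Proportions for species 1 (n=89): 30/89=0.3371, 20/89=0.2247, 22/89=0.2472, 17/89=0.1910
Proportions for species 2 (n=138): 56/138=0.4058, 29/138=0.2101, 21/138=0.1522, 32/138=0.2319
Proportions for species 3 (n=97): 50/97=0.5155, 19/97=0.1959, 25/97=0.2577, 3/97=0.0309
Σp_1ᵢ² = 0.3371² + 0.2247² + 0.2472² + 0.1910² = 0.113636 + 0.050490 + 0.061108 + 0.036481 = 0.261715
B_1 = 1 / 0.261715 = 3.8210
Σp_2ᵢ² = 0.4058² + 0.2101² + 0.1522² + 0.2319² = 0.164674 + 0.044142 + 0.023165 + 0.053778 = 0.285759
B_2 = 1 / 0.285759 = 3.4995
Σp_3ᵢ² = 0.5155² + 0.1959² + 0.2577² + 0.0309² = 0.265740 + 0.038377 + 0.066409 + 0.000955 = 0.371481
B_3 = 1 / 0.371481 = 2.6919
Ranking by B (broadest → narrowest): species 1 (3.82) > species 2 (3.50) > species 3 (2.69)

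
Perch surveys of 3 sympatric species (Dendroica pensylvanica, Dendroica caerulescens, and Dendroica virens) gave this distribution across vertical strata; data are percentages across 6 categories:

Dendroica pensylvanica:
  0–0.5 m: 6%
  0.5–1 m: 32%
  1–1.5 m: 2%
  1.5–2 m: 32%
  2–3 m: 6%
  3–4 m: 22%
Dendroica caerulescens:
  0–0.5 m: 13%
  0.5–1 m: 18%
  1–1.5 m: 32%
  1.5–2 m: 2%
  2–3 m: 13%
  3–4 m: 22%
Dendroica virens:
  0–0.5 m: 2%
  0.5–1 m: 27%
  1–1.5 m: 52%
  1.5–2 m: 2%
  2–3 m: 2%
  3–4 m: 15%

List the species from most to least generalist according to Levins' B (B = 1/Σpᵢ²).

Convert percentages to proportions (divide by 100).
Σp_pensᵢ² = 0.06² + 0.32² + 0.02² + 0.32² + 0.06² + 0.22² = 0.0036 + 0.1024 + 0.0004 + 0.1024 + 0.0036 + 0.0484 = 0.2608
B_pens = 1 / 0.2608 = 3.8344
Σp_caerᵢ² = 0.13² + 0.18² + 0.32² + 0.02² + 0.13² + 0.22² = 0.0169 + 0.0324 + 0.1024 + 0.0004 + 0.0169 + 0.0484 = 0.2174
B_caer = 1 / 0.2174 = 4.5998
Σp_vireᵢ² = 0.02² + 0.27² + 0.52² + 0.02² + 0.02² + 0.15² = 0.0004 + 0.0729 + 0.2704 + 0.0004 + 0.0004 + 0.0225 = 0.3670
B_vire = 1 / 0.3670 = 2.7248
Ranking by B (broadest → narrowest): Dendroica caerulescens (4.60) > Dendroica pensylvanica (3.83) > Dendroica virens (2.72)

Dendroica caerulescens > Dendroica pensylvanica > Dendroica virens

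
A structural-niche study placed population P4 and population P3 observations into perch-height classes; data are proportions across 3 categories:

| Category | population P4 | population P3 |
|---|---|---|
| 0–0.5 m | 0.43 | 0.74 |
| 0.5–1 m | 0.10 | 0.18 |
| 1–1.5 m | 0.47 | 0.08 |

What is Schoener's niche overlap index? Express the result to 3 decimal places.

Σ|p₁ᵢ − p₂ᵢ| = 0.31 + 0.08 + 0.39 = 0.78
D = 1 − ½ × 0.78 = 1 − 0.390 = 0.61000

0.610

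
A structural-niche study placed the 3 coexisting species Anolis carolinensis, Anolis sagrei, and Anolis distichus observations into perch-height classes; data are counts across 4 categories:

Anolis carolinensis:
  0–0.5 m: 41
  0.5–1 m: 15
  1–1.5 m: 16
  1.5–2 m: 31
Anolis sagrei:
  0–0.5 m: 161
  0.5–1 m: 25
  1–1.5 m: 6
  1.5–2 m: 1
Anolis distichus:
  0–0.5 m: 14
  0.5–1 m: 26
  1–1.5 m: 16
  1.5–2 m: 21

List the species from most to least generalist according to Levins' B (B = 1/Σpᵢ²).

Proportions for Anolis carolinensis (n=103): 41/103=0.3981, 15/103=0.1456, 16/103=0.1553, 31/103=0.3010
Proportions for Anolis sagrei (n=193): 161/193=0.8342, 25/193=0.1295, 6/193=0.0311, 1/193=0.0052
Proportions for Anolis distichus (n=77): 14/77=0.1818, 26/77=0.3377, 16/77=0.2078, 21/77=0.2727
Σp_caroᵢ² = 0.3981² + 0.1456² + 0.1553² + 0.3010² = 0.158484 + 0.021199 + 0.024118 + 0.090601 = 0.294402
B_caro = 1 / 0.294402 = 3.3967
Σp_sagrᵢ² = 0.8342² + 0.1295² + 0.0311² + 0.0052² = 0.695890 + 0.016770 + 0.000967 + 0.000027 = 0.713654
B_sagr = 1 / 0.713654 = 1.4012
Σp_distᵢ² = 0.1818² + 0.3377² + 0.2078² + 0.2727² = 0.033051 + 0.114041 + 0.043181 + 0.074365 = 0.264638
B_dist = 1 / 0.264638 = 3.7787
Ranking by B (broadest → narrowest): Anolis distichus (3.78) > Anolis carolinensis (3.40) > Anolis sagrei (1.40)

Anolis distichus > Anolis carolinensis > Anolis sagrei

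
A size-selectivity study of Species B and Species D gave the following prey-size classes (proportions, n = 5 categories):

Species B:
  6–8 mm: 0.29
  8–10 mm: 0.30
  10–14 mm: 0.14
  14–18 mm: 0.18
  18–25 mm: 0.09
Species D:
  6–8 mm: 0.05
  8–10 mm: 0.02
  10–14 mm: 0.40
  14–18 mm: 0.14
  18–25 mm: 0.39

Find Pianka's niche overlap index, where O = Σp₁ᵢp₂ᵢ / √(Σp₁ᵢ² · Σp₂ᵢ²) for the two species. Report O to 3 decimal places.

0.489

Σ p₁ᵢp₂ᵢ = 0.0145 + 0.0060 + 0.0560 + 0.0252 + 0.0351 = 0.1368
Σp_1ᵢ² = 0.29² + 0.30² + 0.14² + 0.18² + 0.09² = 0.0841 + 0.0900 + 0.0196 + 0.0324 + 0.0081 = 0.2342
Σp_2ᵢ² = 0.05² + 0.02² + 0.40² + 0.14² + 0.39² = 0.0025 + 0.0004 + 0.1600 + 0.0196 + 0.1521 = 0.3346
O = 0.1368 / √(0.2342 × 0.3346) = 0.1368 / 0.279934 = 0.48869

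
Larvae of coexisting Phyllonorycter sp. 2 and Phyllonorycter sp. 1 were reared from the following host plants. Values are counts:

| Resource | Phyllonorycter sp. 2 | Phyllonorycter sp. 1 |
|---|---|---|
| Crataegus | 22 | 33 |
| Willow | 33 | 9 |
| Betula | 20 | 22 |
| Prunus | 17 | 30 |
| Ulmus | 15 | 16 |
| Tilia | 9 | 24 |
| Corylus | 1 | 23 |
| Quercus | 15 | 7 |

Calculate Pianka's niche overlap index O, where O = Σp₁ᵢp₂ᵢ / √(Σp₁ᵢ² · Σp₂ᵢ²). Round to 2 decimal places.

Proportions for Phyllonorycter sp. 2 (n=132): 22/132=0.1667, 33/132=0.2500, 20/132=0.1515, 17/132=0.1288, 15/132=0.1136, 9/132=0.0682, 1/132=0.0076, 15/132=0.1136
Proportions for Phyllonorycter sp. 1 (n=164): 33/164=0.2012, 9/164=0.0549, 22/164=0.1341, 30/164=0.1829, 16/164=0.0976, 24/164=0.1463, 23/164=0.1402, 7/164=0.0427
Σ p₁ᵢp₂ᵢ = 0.033540 + 0.013725 + 0.020316 + 0.023558 + 0.011087 + 0.009978 + 0.001066 + 0.004851 = 0.118121
Σp_1ᵢ² = 0.1667² + 0.2500² + 0.1515² + 0.1288² + 0.1136² + 0.0682² + 0.0076² + 0.1136² = 0.027789 + 0.062500 + 0.022952 + 0.016589 + 0.012905 + 0.004651 + 0.000058 + 0.012905 = 0.160349
Σp_2ᵢ² = 0.2012² + 0.0549² + 0.1341² + 0.1829² + 0.0976² + 0.1463² + 0.1402² + 0.0427² = 0.040481 + 0.003014 + 0.017983 + 0.033452 + 0.009526 + 0.021404 + 0.019656 + 0.001823 = 0.147339
O = 0.118121 / √(0.160349 × 0.147339) = 0.118121 / 0.1537064 = 0.7685

0.77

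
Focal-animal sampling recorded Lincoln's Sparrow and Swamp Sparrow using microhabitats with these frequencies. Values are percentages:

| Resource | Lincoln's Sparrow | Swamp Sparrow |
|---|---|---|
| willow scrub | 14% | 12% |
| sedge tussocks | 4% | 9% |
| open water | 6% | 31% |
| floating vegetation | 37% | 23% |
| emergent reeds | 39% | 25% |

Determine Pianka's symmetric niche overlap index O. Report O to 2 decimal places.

Convert percentages to proportions (divide by 100).
Σ p₁ᵢp₂ᵢ = 0.0168 + 0.0036 + 0.0186 + 0.0851 + 0.0975 = 0.2216
Σp_1ᵢ² = 0.14² + 0.04² + 0.06² + 0.37² + 0.39² = 0.0196 + 0.0016 + 0.0036 + 0.1369 + 0.1521 = 0.3138
Σp_2ᵢ² = 0.12² + 0.09² + 0.31² + 0.23² + 0.25² = 0.0144 + 0.0081 + 0.0961 + 0.0529 + 0.0625 = 0.2340
O = 0.2216 / √(0.3138 × 0.2340) = 0.2216 / 0.27098 = 0.8178

0.82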